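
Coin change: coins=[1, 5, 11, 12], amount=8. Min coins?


dp[0]=0; dp[i]=1+min(dp[i-c] for c in coins)
...dp[3]=3, dp[4]=4, dp[5]=1, dp[6]=2, dp[7]=3, dp[8]=4
Minimum coins for 8 = 4


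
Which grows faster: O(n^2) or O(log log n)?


double-logarithmic grows slower than quadratic
O(log log n) is asymptotically smaller; O(n^2) grows faster


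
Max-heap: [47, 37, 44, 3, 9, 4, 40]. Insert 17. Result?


Append 17: [47, 37, 44, 3, 9, 4, 40, 17]
Bubble up: swap idx 7(17) with idx 3(3)
Result: [47, 37, 44, 17, 9, 4, 40, 3]


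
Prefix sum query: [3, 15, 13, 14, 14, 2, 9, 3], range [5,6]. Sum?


Prefix sums: [0, 3, 18, 31, 45, 59, 61, 70, 73]
Sum[5..6] = prefix[7] - prefix[5] = 70 - 59 = 11


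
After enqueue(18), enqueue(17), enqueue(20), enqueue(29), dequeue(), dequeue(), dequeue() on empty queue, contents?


enqueue(18) -> [18]
enqueue(17) -> [18, 17]
enqueue(20) -> [18, 17, 20]
enqueue(29) -> [18, 17, 20, 29]
dequeue() returns 18 -> [17, 20, 29]
dequeue() returns 17 -> [20, 29]
dequeue() returns 20 -> [29]
Final queue (front to back): [29]


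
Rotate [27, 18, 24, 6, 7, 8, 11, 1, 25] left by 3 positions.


Left rotate by 3: [6, 7, 8, 11, 1, 25, 27, 18, 24]


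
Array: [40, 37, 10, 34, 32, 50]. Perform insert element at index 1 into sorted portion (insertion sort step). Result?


After one pass: [37, 40, 10, 34, 32, 50]


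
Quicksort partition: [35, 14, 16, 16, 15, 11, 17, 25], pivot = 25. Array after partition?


Elements <= 25 go left of pivot.
Result: [14, 16, 16, 15, 11, 17, 25, 35], pivot at index 6


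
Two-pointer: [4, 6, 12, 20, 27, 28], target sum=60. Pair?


Two pointers: lo=0, hi=5
No pair sums to 60


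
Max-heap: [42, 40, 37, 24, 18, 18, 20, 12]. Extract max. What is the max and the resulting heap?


Max = 42
Replace root with last, heapify down
Resulting heap: [40, 24, 37, 12, 18, 18, 20]


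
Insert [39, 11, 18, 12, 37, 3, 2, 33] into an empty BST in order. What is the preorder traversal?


Root = 39; build tree by BST insertion.
Preorder traversal: [39, 11, 3, 2, 18, 12, 37, 33]


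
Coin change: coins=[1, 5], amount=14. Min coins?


dp[0]=0; dp[i]=1+min(dp[i-c] for c in coins)
...dp[9]=5, dp[10]=2, dp[11]=3, dp[12]=4, dp[13]=5, dp[14]=6
Minimum coins for 14 = 6


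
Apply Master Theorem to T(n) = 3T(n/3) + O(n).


a=3, b=3, c=1. log_3(3)=1 = c=1. Case 2: O(n^c log n) = O(n log n)
Complexity: O(n log n)


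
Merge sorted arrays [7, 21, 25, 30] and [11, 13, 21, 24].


Compare heads, take smaller each step.
Merged: [7, 11, 13, 21, 21, 24, 25, 30]


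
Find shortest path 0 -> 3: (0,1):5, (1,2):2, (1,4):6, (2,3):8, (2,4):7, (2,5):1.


Dijkstra from 0:
Distances: {0: 0, 1: 5, 2: 7, 3: 15, 4: 11, 5: 8}
Shortest distance to 3 = 15, path = [0, 1, 2, 3]


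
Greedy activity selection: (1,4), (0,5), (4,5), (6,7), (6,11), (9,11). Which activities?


Greedy: pick earliest-ending, then skip overlaps.
Selected (4 activities): [(1, 4), (4, 5), (6, 7), (9, 11)]


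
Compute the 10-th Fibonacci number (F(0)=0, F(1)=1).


F(n)=F(n-1)+F(n-2)
...F(8)=21, F(9)=34, F(10)=55


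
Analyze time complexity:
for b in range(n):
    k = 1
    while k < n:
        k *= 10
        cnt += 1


Per nesting level: O(n) * O(log n) = O(n log n)
Complexity: O(n log n)


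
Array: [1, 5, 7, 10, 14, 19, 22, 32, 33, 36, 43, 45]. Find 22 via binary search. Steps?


Search for 22:
[0,11] mid=5 arr[5]=19
[6,11] mid=8 arr[8]=33
[6,7] mid=6 arr[6]=22
Total: 3 comparisons


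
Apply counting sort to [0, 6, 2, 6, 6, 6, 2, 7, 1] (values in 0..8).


Count array: [1, 1, 2, 0, 0, 0, 4, 1, 0]
Reconstruct: [0, 1, 2, 2, 6, 6, 6, 6, 7]


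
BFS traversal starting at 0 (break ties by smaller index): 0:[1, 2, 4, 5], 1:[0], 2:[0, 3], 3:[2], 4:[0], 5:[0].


BFS queue: start with [0]
Visit order: [0, 1, 2, 4, 5, 3]


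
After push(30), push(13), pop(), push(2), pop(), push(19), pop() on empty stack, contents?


push(30) -> [30]
push(13) -> [30, 13]
pop() returns 13 -> [30]
push(2) -> [30, 2]
pop() returns 2 -> [30]
push(19) -> [30, 19]
pop() returns 19 -> [30]
Final stack (bottom to top): [30]


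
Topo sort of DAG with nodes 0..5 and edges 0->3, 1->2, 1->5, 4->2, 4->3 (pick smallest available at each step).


Kahn's algorithm, process smallest node first
Order: [0, 1, 4, 2, 3, 5]


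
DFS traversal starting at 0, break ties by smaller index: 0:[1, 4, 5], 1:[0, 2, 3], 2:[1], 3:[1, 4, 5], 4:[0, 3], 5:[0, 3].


DFS stack-based: start with [0]
Visit order: [0, 1, 2, 3, 4, 5]


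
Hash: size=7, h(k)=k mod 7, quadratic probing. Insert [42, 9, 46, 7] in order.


Insertions: 42->slot 0; 9->slot 2; 46->slot 4; 7->slot 1
Table: [42, 7, 9, None, 46, None, None]


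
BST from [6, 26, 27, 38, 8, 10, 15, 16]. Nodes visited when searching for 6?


BST root = 6
Search for 6: compare at each node
Path: [6]


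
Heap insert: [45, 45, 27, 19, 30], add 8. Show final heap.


Append 8: [45, 45, 27, 19, 30, 8]
Bubble up: no swaps needed
Result: [45, 45, 27, 19, 30, 8]


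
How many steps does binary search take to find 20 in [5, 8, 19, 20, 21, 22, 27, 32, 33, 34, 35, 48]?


Search for 20:
[0,11] mid=5 arr[5]=22
[0,4] mid=2 arr[2]=19
[3,4] mid=3 arr[3]=20
Total: 3 comparisons


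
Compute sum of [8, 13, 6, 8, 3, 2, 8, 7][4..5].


Prefix sums: [0, 8, 21, 27, 35, 38, 40, 48, 55]
Sum[4..5] = prefix[6] - prefix[4] = 40 - 35 = 5


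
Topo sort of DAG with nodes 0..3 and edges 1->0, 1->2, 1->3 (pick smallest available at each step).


Kahn's algorithm, process smallest node first
Order: [1, 0, 2, 3]


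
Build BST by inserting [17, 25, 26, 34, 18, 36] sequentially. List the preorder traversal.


Root = 17; build tree by BST insertion.
Preorder traversal: [17, 25, 18, 26, 34, 36]


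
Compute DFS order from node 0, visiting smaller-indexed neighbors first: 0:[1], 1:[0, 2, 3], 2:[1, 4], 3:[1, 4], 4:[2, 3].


DFS stack-based: start with [0]
Visit order: [0, 1, 2, 4, 3]


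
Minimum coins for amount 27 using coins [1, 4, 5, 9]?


dp[0]=0; dp[i]=1+min(dp[i-c] for c in coins)
...dp[22]=3, dp[23]=3, dp[24]=4, dp[25]=5, dp[26]=4, dp[27]=3
Minimum coins for 27 = 3


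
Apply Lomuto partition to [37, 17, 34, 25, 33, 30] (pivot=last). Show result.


Elements <= 30 go left of pivot.
Result: [17, 25, 30, 37, 33, 34], pivot at index 2


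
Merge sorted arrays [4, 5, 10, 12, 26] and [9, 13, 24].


Compare heads, take smaller each step.
Merged: [4, 5, 9, 10, 12, 13, 24, 26]


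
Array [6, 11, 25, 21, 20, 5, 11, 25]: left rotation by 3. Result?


Left rotate by 3: [21, 20, 5, 11, 25, 6, 11, 25]


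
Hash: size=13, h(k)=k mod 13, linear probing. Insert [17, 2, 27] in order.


Insertions: 17->slot 4; 2->slot 2; 27->slot 1
Table: [None, 27, 2, None, 17, None, None, None, None, None, None, None, None]


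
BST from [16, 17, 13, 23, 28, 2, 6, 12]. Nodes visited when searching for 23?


BST root = 16
Search for 23: compare at each node
Path: [16, 17, 23]


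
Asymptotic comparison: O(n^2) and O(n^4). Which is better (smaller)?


quadratic grows slower than quartic
O(n^2) is asymptotically smaller; O(n^4) grows faster


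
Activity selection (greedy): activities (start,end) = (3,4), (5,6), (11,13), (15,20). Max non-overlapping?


Greedy: pick earliest-ending, then skip overlaps.
Selected (4 activities): [(3, 4), (5, 6), (11, 13), (15, 20)]


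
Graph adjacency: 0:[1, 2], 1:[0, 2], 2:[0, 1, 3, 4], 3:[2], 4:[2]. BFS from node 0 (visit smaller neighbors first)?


BFS queue: start with [0]
Visit order: [0, 1, 2, 3, 4]


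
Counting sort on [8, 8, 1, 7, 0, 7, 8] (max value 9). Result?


Count array: [1, 1, 0, 0, 0, 0, 0, 2, 3, 0]
Reconstruct: [0, 1, 7, 7, 8, 8, 8]


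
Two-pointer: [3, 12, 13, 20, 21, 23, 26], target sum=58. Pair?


Two pointers: lo=0, hi=6
No pair sums to 58


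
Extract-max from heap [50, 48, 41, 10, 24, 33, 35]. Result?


Max = 50
Replace root with last, heapify down
Resulting heap: [48, 35, 41, 10, 24, 33]


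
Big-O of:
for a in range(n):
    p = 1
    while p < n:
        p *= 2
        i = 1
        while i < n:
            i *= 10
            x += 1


Per nesting level: O(n) * O(log n) * O(log n) = O(n (log n)^2)
Complexity: O(n (log n)^2)


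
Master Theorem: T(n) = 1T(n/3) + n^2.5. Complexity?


a=1, b=3, c=2.5. log_3(1)=0 < c=2.5. Case 3: O(n^c) = O(n^2.500)
Complexity: O(n^2.500)


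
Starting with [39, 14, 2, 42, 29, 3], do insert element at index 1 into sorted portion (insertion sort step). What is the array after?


After one pass: [14, 39, 2, 42, 29, 3]


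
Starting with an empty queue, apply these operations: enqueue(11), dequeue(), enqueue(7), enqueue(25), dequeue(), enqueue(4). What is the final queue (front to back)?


enqueue(11) -> [11]
dequeue() returns 11 -> []
enqueue(7) -> [7]
enqueue(25) -> [7, 25]
dequeue() returns 7 -> [25]
enqueue(4) -> [25, 4]
Final queue (front to back): [25, 4]


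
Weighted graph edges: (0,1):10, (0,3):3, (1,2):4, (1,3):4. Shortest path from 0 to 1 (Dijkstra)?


Dijkstra from 0:
Distances: {0: 0, 1: 7, 2: 11, 3: 3}
Shortest distance to 1 = 7, path = [0, 3, 1]


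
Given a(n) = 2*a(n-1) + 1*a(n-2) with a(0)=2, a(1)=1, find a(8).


Build bottom-up:
...a(6)=128, a(7)=309, a(8)=2*309+1*128=746


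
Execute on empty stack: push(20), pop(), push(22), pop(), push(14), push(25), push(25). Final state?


push(20) -> [20]
pop() returns 20 -> []
push(22) -> [22]
pop() returns 22 -> []
push(14) -> [14]
push(25) -> [14, 25]
push(25) -> [14, 25, 25]
Final stack (bottom to top): [14, 25, 25]


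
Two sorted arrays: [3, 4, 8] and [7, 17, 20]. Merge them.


Compare heads, take smaller each step.
Merged: [3, 4, 7, 8, 17, 20]


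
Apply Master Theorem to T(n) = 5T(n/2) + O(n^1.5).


a=5, b=2, c=1.5. log_2(5)=2.322 > c=1.5. Case 1: O(n^log_b(a)) = O(n^2.322)
Complexity: O(n^2.322)


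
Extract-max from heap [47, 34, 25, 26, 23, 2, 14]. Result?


Max = 47
Replace root with last, heapify down
Resulting heap: [34, 26, 25, 14, 23, 2]


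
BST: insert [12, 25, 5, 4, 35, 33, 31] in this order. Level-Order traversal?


Root = 12; build tree by BST insertion.
Level-Order traversal: [12, 5, 25, 4, 35, 33, 31]


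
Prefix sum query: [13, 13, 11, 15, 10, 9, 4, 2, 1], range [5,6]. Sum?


Prefix sums: [0, 13, 26, 37, 52, 62, 71, 75, 77, 78]
Sum[5..6] = prefix[7] - prefix[5] = 75 - 62 = 13


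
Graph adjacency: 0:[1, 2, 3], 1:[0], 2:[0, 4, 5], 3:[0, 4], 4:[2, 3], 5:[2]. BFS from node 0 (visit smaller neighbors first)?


BFS queue: start with [0]
Visit order: [0, 1, 2, 3, 4, 5]


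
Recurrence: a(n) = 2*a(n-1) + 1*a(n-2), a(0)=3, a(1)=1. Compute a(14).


Build bottom-up:
...a(12)=31083, a(13)=75041, a(14)=2*75041+1*31083=181165


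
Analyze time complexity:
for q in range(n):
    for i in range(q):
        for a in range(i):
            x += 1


Per nesting level: O(n) * O(n) [triangular over q] * O(n) [triangular over i] = O(n^3)
Complexity: O(n^3)


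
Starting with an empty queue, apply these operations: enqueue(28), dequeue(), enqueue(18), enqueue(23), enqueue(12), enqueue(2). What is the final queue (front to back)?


enqueue(28) -> [28]
dequeue() returns 28 -> []
enqueue(18) -> [18]
enqueue(23) -> [18, 23]
enqueue(12) -> [18, 23, 12]
enqueue(2) -> [18, 23, 12, 2]
Final queue (front to back): [18, 23, 12, 2]


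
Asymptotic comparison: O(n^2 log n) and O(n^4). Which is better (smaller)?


n^2 log n grows slower than quartic
O(n^2 log n) is asymptotically smaller; O(n^4) grows faster


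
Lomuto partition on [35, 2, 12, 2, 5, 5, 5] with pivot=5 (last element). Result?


Elements <= 5 go left of pivot.
Result: [2, 2, 5, 5, 5, 35, 12], pivot at index 4


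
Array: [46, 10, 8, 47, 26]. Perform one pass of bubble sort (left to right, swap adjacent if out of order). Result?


After one pass: [10, 8, 46, 26, 47]


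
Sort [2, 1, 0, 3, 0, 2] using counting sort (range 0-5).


Count array: [2, 1, 2, 1, 0, 0]
Reconstruct: [0, 0, 1, 2, 2, 3]


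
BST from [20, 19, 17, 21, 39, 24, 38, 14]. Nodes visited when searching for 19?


BST root = 20
Search for 19: compare at each node
Path: [20, 19]


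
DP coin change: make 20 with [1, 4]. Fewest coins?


dp[0]=0; dp[i]=1+min(dp[i-c] for c in coins)
...dp[15]=6, dp[16]=4, dp[17]=5, dp[18]=6, dp[19]=7, dp[20]=5
Minimum coins for 20 = 5


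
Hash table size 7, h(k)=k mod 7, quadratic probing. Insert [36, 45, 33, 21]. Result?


Insertions: 36->slot 1; 45->slot 3; 33->slot 5; 21->slot 0
Table: [21, 36, None, 45, None, 33, None]


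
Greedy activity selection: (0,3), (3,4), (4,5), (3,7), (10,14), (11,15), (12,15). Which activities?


Greedy: pick earliest-ending, then skip overlaps.
Selected (4 activities): [(0, 3), (3, 4), (4, 5), (10, 14)]


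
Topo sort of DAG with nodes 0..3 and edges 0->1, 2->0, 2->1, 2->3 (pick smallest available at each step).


Kahn's algorithm, process smallest node first
Order: [2, 0, 1, 3]


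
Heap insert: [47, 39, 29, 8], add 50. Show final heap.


Append 50: [47, 39, 29, 8, 50]
Bubble up: swap idx 4(50) with idx 1(39); swap idx 1(50) with idx 0(47)
Result: [50, 47, 29, 8, 39]


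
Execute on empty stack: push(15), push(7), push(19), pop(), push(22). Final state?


push(15) -> [15]
push(7) -> [15, 7]
push(19) -> [15, 7, 19]
pop() returns 19 -> [15, 7]
push(22) -> [15, 7, 22]
Final stack (bottom to top): [15, 7, 22]


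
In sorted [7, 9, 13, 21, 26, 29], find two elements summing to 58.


Two pointers: lo=0, hi=5
No pair sums to 58


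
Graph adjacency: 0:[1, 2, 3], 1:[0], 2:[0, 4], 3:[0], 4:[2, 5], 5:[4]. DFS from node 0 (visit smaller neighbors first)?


DFS stack-based: start with [0]
Visit order: [0, 1, 2, 4, 5, 3]


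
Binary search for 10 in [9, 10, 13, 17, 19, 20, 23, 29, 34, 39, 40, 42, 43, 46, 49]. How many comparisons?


Search for 10:
[0,14] mid=7 arr[7]=29
[0,6] mid=3 arr[3]=17
[0,2] mid=1 arr[1]=10
Total: 3 comparisons


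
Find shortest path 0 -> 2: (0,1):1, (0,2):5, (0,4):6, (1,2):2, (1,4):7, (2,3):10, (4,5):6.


Dijkstra from 0:
Distances: {0: 0, 1: 1, 2: 3, 3: 13, 4: 6, 5: 12}
Shortest distance to 2 = 3, path = [0, 1, 2]


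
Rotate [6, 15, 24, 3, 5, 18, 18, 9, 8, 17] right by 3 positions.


Right rotate by 3: [9, 8, 17, 6, 15, 24, 3, 5, 18, 18]


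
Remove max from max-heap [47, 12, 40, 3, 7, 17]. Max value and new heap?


Max = 47
Replace root with last, heapify down
Resulting heap: [40, 12, 17, 3, 7]


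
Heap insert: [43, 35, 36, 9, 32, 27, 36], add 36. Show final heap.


Append 36: [43, 35, 36, 9, 32, 27, 36, 36]
Bubble up: swap idx 7(36) with idx 3(9); swap idx 3(36) with idx 1(35)
Result: [43, 36, 36, 35, 32, 27, 36, 9]


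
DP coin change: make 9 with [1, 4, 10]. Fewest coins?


dp[0]=0; dp[i]=1+min(dp[i-c] for c in coins)
...dp[4]=1, dp[5]=2, dp[6]=3, dp[7]=4, dp[8]=2, dp[9]=3
Minimum coins for 9 = 3


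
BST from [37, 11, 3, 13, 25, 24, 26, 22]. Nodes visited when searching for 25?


BST root = 37
Search for 25: compare at each node
Path: [37, 11, 13, 25]


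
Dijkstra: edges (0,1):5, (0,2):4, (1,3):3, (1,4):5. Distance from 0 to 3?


Dijkstra from 0:
Distances: {0: 0, 1: 5, 2: 4, 3: 8, 4: 10}
Shortest distance to 3 = 8, path = [0, 1, 3]


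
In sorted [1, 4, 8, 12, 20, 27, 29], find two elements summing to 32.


Two pointers: lo=0, hi=6
Found pair: (12, 20) summing to 32


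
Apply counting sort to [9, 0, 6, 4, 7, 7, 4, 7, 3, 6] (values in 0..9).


Count array: [1, 0, 0, 1, 2, 0, 2, 3, 0, 1]
Reconstruct: [0, 3, 4, 4, 6, 6, 7, 7, 7, 9]


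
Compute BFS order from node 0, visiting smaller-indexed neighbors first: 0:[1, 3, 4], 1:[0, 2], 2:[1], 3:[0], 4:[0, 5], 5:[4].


BFS queue: start with [0]
Visit order: [0, 1, 3, 4, 2, 5]


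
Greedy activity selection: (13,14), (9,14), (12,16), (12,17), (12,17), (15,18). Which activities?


Greedy: pick earliest-ending, then skip overlaps.
Selected (2 activities): [(13, 14), (15, 18)]


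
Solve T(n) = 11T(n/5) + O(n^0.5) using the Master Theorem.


a=11, b=5, c=0.5. log_5(11)=1.490 > c=0.5. Case 1: O(n^log_b(a)) = O(n^1.490)
Complexity: O(n^1.490)


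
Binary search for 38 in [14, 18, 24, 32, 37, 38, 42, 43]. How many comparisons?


Search for 38:
[0,7] mid=3 arr[3]=32
[4,7] mid=5 arr[5]=38
Total: 2 comparisons


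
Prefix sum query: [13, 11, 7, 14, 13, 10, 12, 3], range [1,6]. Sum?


Prefix sums: [0, 13, 24, 31, 45, 58, 68, 80, 83]
Sum[1..6] = prefix[7] - prefix[1] = 80 - 13 = 67


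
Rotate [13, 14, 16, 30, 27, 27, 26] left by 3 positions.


Left rotate by 3: [30, 27, 27, 26, 13, 14, 16]


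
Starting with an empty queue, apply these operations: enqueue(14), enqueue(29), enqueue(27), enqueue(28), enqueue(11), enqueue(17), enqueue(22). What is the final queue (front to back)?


enqueue(14) -> [14]
enqueue(29) -> [14, 29]
enqueue(27) -> [14, 29, 27]
enqueue(28) -> [14, 29, 27, 28]
enqueue(11) -> [14, 29, 27, 28, 11]
enqueue(17) -> [14, 29, 27, 28, 11, 17]
enqueue(22) -> [14, 29, 27, 28, 11, 17, 22]
Final queue (front to back): [14, 29, 27, 28, 11, 17, 22]


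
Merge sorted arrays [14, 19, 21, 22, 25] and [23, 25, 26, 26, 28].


Compare heads, take smaller each step.
Merged: [14, 19, 21, 22, 23, 25, 25, 26, 26, 28]


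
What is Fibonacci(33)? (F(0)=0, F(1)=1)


F(n)=F(n-1)+F(n-2)
...F(31)=1346269, F(32)=2178309, F(33)=3524578


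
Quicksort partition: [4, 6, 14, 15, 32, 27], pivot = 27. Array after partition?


Elements <= 27 go left of pivot.
Result: [4, 6, 14, 15, 27, 32], pivot at index 4


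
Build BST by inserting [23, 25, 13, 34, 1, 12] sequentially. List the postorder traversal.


Root = 23; build tree by BST insertion.
Postorder traversal: [12, 1, 13, 34, 25, 23]


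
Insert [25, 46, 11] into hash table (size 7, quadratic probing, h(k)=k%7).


Insertions: 25->slot 4; 46->slot 5; 11->slot 1
Table: [None, 11, None, None, 25, 46, None]


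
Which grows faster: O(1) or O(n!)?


constant grows slower than factorial
O(1) is asymptotically smaller; O(n!) grows faster


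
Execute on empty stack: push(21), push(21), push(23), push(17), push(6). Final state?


push(21) -> [21]
push(21) -> [21, 21]
push(23) -> [21, 21, 23]
push(17) -> [21, 21, 23, 17]
push(6) -> [21, 21, 23, 17, 6]
Final stack (bottom to top): [21, 21, 23, 17, 6]


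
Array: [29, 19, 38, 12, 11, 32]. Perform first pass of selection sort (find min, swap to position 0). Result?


After one pass: [11, 19, 38, 12, 29, 32]


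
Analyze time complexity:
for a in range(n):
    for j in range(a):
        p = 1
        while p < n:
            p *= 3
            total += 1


Per nesting level: O(n) * O(n) [triangular over a] * O(log n) = O(n^2 log n)
Complexity: O(n^2 log n)


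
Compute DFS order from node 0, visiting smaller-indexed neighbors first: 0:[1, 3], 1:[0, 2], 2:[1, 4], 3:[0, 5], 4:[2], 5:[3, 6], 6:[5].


DFS stack-based: start with [0]
Visit order: [0, 1, 2, 4, 3, 5, 6]


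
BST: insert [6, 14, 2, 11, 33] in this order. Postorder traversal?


Root = 6; build tree by BST insertion.
Postorder traversal: [2, 11, 33, 14, 6]


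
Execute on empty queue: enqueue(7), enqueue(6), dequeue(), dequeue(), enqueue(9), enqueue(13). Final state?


enqueue(7) -> [7]
enqueue(6) -> [7, 6]
dequeue() returns 7 -> [6]
dequeue() returns 6 -> []
enqueue(9) -> [9]
enqueue(13) -> [9, 13]
Final queue (front to back): [9, 13]


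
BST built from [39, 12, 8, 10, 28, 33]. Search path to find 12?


BST root = 39
Search for 12: compare at each node
Path: [39, 12]


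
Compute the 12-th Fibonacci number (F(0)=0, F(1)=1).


F(n)=F(n-1)+F(n-2)
...F(10)=55, F(11)=89, F(12)=144


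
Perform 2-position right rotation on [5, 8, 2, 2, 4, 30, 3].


Right rotate by 2: [30, 3, 5, 8, 2, 2, 4]


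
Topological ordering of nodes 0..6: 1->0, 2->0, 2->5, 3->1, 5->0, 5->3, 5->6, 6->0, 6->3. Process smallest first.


Kahn's algorithm, process smallest node first
Order: [2, 4, 5, 6, 3, 1, 0]


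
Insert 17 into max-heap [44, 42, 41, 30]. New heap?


Append 17: [44, 42, 41, 30, 17]
Bubble up: no swaps needed
Result: [44, 42, 41, 30, 17]


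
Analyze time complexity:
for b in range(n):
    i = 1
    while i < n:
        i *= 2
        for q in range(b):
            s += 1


Per nesting level: O(n) * O(log n) * O(n) [triangular over b] = O(n^2 log n)
Complexity: O(n^2 log n)


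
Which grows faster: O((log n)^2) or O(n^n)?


polylogarithmic grows slower than n^n
O((log n)^2) is asymptotically smaller; O(n^n) grows faster


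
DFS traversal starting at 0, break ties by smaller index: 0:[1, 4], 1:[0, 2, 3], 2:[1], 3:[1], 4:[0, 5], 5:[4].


DFS stack-based: start with [0]
Visit order: [0, 1, 2, 3, 4, 5]


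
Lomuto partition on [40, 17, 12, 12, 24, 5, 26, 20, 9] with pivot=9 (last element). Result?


Elements <= 9 go left of pivot.
Result: [5, 9, 12, 12, 24, 40, 26, 20, 17], pivot at index 1


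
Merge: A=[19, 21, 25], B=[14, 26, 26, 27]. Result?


Compare heads, take smaller each step.
Merged: [14, 19, 21, 25, 26, 26, 27]


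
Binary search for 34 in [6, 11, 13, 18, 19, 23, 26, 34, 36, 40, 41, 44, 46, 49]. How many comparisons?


Search for 34:
[0,13] mid=6 arr[6]=26
[7,13] mid=10 arr[10]=41
[7,9] mid=8 arr[8]=36
[7,7] mid=7 arr[7]=34
Total: 4 comparisons


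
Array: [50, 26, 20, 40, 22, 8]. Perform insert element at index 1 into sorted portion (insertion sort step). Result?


After one pass: [26, 50, 20, 40, 22, 8]


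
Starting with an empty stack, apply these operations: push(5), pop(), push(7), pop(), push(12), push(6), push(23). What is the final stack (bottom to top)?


push(5) -> [5]
pop() returns 5 -> []
push(7) -> [7]
pop() returns 7 -> []
push(12) -> [12]
push(6) -> [12, 6]
push(23) -> [12, 6, 23]
Final stack (bottom to top): [12, 6, 23]


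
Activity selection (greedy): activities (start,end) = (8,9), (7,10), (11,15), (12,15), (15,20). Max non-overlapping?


Greedy: pick earliest-ending, then skip overlaps.
Selected (3 activities): [(8, 9), (11, 15), (15, 20)]


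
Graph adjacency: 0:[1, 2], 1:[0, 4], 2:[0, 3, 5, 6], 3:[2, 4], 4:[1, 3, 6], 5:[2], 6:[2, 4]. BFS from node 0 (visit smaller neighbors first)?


BFS queue: start with [0]
Visit order: [0, 1, 2, 4, 3, 5, 6]


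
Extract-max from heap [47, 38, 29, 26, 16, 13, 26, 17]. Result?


Max = 47
Replace root with last, heapify down
Resulting heap: [38, 26, 29, 17, 16, 13, 26]


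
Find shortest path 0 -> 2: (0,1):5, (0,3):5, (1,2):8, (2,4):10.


Dijkstra from 0:
Distances: {0: 0, 1: 5, 2: 13, 3: 5, 4: 23}
Shortest distance to 2 = 13, path = [0, 1, 2]


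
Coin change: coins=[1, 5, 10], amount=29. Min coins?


dp[0]=0; dp[i]=1+min(dp[i-c] for c in coins)
...dp[24]=6, dp[25]=3, dp[26]=4, dp[27]=5, dp[28]=6, dp[29]=7
Minimum coins for 29 = 7


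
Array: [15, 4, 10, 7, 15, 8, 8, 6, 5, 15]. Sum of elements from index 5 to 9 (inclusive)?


Prefix sums: [0, 15, 19, 29, 36, 51, 59, 67, 73, 78, 93]
Sum[5..9] = prefix[10] - prefix[5] = 93 - 51 = 42


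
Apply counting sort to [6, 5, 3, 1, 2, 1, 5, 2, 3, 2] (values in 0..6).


Count array: [0, 2, 3, 2, 0, 2, 1]
Reconstruct: [1, 1, 2, 2, 2, 3, 3, 5, 5, 6]


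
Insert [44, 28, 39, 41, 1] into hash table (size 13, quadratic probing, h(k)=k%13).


Insertions: 44->slot 5; 28->slot 2; 39->slot 0; 41->slot 3; 1->slot 1
Table: [39, 1, 28, 41, None, 44, None, None, None, None, None, None, None]


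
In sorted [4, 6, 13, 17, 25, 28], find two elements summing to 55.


Two pointers: lo=0, hi=5
No pair sums to 55


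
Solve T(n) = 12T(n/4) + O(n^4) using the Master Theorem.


a=12, b=4, c=4. log_4(12)=1.792 < c=4. Case 3: O(n^c) = O(n^4)
Complexity: O(n^4)


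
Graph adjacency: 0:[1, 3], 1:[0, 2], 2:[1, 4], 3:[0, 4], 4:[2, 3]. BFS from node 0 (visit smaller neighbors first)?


BFS queue: start with [0]
Visit order: [0, 1, 3, 2, 4]


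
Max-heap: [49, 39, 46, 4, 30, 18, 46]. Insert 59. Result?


Append 59: [49, 39, 46, 4, 30, 18, 46, 59]
Bubble up: swap idx 7(59) with idx 3(4); swap idx 3(59) with idx 1(39); swap idx 1(59) with idx 0(49)
Result: [59, 49, 46, 39, 30, 18, 46, 4]


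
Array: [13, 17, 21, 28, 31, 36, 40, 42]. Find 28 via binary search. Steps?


Search for 28:
[0,7] mid=3 arr[3]=28
Total: 1 comparisons


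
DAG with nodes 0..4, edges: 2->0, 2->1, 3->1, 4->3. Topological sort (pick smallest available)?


Kahn's algorithm, process smallest node first
Order: [2, 0, 4, 3, 1]


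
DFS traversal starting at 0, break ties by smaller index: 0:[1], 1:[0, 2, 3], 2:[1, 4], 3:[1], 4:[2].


DFS stack-based: start with [0]
Visit order: [0, 1, 2, 4, 3]


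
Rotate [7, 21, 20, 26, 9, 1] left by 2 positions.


Left rotate by 2: [20, 26, 9, 1, 7, 21]


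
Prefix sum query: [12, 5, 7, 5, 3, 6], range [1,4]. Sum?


Prefix sums: [0, 12, 17, 24, 29, 32, 38]
Sum[1..4] = prefix[5] - prefix[1] = 32 - 12 = 20


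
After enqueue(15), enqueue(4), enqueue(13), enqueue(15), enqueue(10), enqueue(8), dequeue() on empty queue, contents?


enqueue(15) -> [15]
enqueue(4) -> [15, 4]
enqueue(13) -> [15, 4, 13]
enqueue(15) -> [15, 4, 13, 15]
enqueue(10) -> [15, 4, 13, 15, 10]
enqueue(8) -> [15, 4, 13, 15, 10, 8]
dequeue() returns 15 -> [4, 13, 15, 10, 8]
Final queue (front to back): [4, 13, 15, 10, 8]


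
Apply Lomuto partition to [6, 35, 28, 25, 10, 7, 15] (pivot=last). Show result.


Elements <= 15 go left of pivot.
Result: [6, 10, 7, 15, 35, 28, 25], pivot at index 3


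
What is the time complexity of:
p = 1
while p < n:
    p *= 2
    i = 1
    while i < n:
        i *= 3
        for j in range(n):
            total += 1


Per nesting level: O(log n) * O(log n) * O(n) = O(n (log n)^2)
Complexity: O(n (log n)^2)


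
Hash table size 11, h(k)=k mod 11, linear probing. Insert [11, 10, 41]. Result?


Insertions: 11->slot 0; 10->slot 10; 41->slot 8
Table: [11, None, None, None, None, None, None, None, 41, None, 10]


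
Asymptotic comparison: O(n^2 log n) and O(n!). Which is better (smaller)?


n^2 log n grows slower than factorial
O(n^2 log n) is asymptotically smaller; O(n!) grows faster


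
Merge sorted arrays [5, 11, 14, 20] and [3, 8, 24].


Compare heads, take smaller each step.
Merged: [3, 5, 8, 11, 14, 20, 24]


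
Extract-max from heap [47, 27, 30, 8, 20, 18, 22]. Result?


Max = 47
Replace root with last, heapify down
Resulting heap: [30, 27, 22, 8, 20, 18]


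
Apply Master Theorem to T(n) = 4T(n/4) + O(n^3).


a=4, b=4, c=3. log_4(4)=1 < c=3. Case 3: O(n^c) = O(n^3)
Complexity: O(n^3)


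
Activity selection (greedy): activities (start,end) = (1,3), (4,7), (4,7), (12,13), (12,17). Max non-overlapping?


Greedy: pick earliest-ending, then skip overlaps.
Selected (3 activities): [(1, 3), (4, 7), (12, 13)]


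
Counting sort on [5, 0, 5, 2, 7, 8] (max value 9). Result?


Count array: [1, 0, 1, 0, 0, 2, 0, 1, 1, 0]
Reconstruct: [0, 2, 5, 5, 7, 8]


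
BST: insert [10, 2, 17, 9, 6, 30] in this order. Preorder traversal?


Root = 10; build tree by BST insertion.
Preorder traversal: [10, 2, 9, 6, 17, 30]


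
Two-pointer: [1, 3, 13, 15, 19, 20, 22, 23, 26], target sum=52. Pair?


Two pointers: lo=0, hi=8
No pair sums to 52


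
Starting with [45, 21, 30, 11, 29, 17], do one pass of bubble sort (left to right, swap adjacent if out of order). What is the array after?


After one pass: [21, 30, 11, 29, 17, 45]


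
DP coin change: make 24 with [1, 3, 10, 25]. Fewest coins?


dp[0]=0; dp[i]=1+min(dp[i-c] for c in coins)
...dp[19]=4, dp[20]=2, dp[21]=3, dp[22]=4, dp[23]=3, dp[24]=4
Minimum coins for 24 = 4


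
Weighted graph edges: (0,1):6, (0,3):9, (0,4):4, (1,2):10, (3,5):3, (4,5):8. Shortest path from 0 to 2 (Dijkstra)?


Dijkstra from 0:
Distances: {0: 0, 1: 6, 2: 16, 3: 9, 4: 4, 5: 12}
Shortest distance to 2 = 16, path = [0, 1, 2]


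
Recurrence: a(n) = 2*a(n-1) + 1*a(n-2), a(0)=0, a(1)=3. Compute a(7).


Build bottom-up:
...a(5)=87, a(6)=210, a(7)=2*210+1*87=507


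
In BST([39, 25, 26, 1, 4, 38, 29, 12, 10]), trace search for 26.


BST root = 39
Search for 26: compare at each node
Path: [39, 25, 26]


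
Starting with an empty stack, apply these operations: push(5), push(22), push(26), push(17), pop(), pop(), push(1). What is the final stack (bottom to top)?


push(5) -> [5]
push(22) -> [5, 22]
push(26) -> [5, 22, 26]
push(17) -> [5, 22, 26, 17]
pop() returns 17 -> [5, 22, 26]
pop() returns 26 -> [5, 22]
push(1) -> [5, 22, 1]
Final stack (bottom to top): [5, 22, 1]


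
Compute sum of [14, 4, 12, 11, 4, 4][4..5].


Prefix sums: [0, 14, 18, 30, 41, 45, 49]
Sum[4..5] = prefix[6] - prefix[4] = 49 - 41 = 8


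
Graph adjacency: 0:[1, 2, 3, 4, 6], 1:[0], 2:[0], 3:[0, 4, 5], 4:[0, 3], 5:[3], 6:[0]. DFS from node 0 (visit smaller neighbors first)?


DFS stack-based: start with [0]
Visit order: [0, 1, 2, 3, 4, 5, 6]


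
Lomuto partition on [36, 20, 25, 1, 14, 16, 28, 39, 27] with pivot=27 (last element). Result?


Elements <= 27 go left of pivot.
Result: [20, 25, 1, 14, 16, 27, 28, 39, 36], pivot at index 5


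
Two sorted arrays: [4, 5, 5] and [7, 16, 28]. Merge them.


Compare heads, take smaller each step.
Merged: [4, 5, 5, 7, 16, 28]


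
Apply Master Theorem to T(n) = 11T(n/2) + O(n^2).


a=11, b=2, c=2. log_2(11)=3.459 > c=2. Case 1: O(n^log_b(a)) = O(n^3.459)
Complexity: O(n^3.459)


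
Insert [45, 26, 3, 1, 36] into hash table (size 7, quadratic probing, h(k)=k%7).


Insertions: 45->slot 3; 26->slot 5; 3->slot 4; 1->slot 1; 36->slot 2
Table: [None, 1, 36, 45, 3, 26, None]


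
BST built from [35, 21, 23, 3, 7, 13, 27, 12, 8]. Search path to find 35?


BST root = 35
Search for 35: compare at each node
Path: [35]


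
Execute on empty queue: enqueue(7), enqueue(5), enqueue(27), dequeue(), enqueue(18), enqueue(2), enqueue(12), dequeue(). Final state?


enqueue(7) -> [7]
enqueue(5) -> [7, 5]
enqueue(27) -> [7, 5, 27]
dequeue() returns 7 -> [5, 27]
enqueue(18) -> [5, 27, 18]
enqueue(2) -> [5, 27, 18, 2]
enqueue(12) -> [5, 27, 18, 2, 12]
dequeue() returns 5 -> [27, 18, 2, 12]
Final queue (front to back): [27, 18, 2, 12]


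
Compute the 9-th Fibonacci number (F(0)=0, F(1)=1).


F(n)=F(n-1)+F(n-2)
...F(7)=13, F(8)=21, F(9)=34


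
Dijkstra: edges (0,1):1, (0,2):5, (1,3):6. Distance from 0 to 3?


Dijkstra from 0:
Distances: {0: 0, 1: 1, 2: 5, 3: 7}
Shortest distance to 3 = 7, path = [0, 1, 3]


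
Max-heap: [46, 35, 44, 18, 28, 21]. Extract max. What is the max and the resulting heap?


Max = 46
Replace root with last, heapify down
Resulting heap: [44, 35, 21, 18, 28]


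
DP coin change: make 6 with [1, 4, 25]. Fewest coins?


dp[0]=0; dp[i]=1+min(dp[i-c] for c in coins)
...dp[1]=1, dp[2]=2, dp[3]=3, dp[4]=1, dp[5]=2, dp[6]=3
Minimum coins for 6 = 3


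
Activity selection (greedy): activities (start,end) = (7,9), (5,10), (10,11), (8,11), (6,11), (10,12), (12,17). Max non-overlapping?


Greedy: pick earliest-ending, then skip overlaps.
Selected (3 activities): [(7, 9), (10, 11), (12, 17)]


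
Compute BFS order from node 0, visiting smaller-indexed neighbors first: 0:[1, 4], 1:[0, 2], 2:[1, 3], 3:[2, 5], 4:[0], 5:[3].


BFS queue: start with [0]
Visit order: [0, 1, 4, 2, 3, 5]


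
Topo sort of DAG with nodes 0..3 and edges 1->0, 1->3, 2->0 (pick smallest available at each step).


Kahn's algorithm, process smallest node first
Order: [1, 2, 0, 3]


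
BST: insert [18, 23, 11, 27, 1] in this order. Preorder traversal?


Root = 18; build tree by BST insertion.
Preorder traversal: [18, 11, 1, 23, 27]


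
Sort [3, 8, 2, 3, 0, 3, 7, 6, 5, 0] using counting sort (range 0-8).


Count array: [2, 0, 1, 3, 0, 1, 1, 1, 1]
Reconstruct: [0, 0, 2, 3, 3, 3, 5, 6, 7, 8]


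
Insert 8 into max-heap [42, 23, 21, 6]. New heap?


Append 8: [42, 23, 21, 6, 8]
Bubble up: no swaps needed
Result: [42, 23, 21, 6, 8]


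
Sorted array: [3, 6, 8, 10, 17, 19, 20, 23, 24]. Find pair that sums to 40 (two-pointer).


Two pointers: lo=0, hi=8
Found pair: (17, 23) summing to 40


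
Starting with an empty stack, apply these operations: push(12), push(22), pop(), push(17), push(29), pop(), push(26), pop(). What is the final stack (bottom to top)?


push(12) -> [12]
push(22) -> [12, 22]
pop() returns 22 -> [12]
push(17) -> [12, 17]
push(29) -> [12, 17, 29]
pop() returns 29 -> [12, 17]
push(26) -> [12, 17, 26]
pop() returns 26 -> [12, 17]
Final stack (bottom to top): [12, 17]


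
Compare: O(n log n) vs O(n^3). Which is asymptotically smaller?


linearithmic grows slower than cubic
O(n log n) is asymptotically smaller; O(n^3) grows faster


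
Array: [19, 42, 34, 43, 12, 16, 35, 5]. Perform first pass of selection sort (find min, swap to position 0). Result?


After one pass: [5, 42, 34, 43, 12, 16, 35, 19]


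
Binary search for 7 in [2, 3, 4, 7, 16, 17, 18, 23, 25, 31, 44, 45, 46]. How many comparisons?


Search for 7:
[0,12] mid=6 arr[6]=18
[0,5] mid=2 arr[2]=4
[3,5] mid=4 arr[4]=16
[3,3] mid=3 arr[3]=7
Total: 4 comparisons


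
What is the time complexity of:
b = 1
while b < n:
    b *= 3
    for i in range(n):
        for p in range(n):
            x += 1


Per nesting level: O(log n) * O(n) * O(n) = O(n^2 log n)
Complexity: O(n^2 log n)


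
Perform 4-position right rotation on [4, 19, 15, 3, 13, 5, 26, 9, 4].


Right rotate by 4: [5, 26, 9, 4, 4, 19, 15, 3, 13]


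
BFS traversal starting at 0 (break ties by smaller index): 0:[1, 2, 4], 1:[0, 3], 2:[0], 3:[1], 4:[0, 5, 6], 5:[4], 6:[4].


BFS queue: start with [0]
Visit order: [0, 1, 2, 4, 3, 5, 6]


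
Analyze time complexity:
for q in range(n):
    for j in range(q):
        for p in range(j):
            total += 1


Per nesting level: O(n) * O(n) [triangular over q] * O(n) [triangular over j] = O(n^3)
Complexity: O(n^3)


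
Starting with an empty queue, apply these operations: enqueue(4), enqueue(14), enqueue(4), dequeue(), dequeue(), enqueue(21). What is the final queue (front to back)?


enqueue(4) -> [4]
enqueue(14) -> [4, 14]
enqueue(4) -> [4, 14, 4]
dequeue() returns 4 -> [14, 4]
dequeue() returns 14 -> [4]
enqueue(21) -> [4, 21]
Final queue (front to back): [4, 21]


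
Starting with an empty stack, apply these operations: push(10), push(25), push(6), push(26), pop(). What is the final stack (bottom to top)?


push(10) -> [10]
push(25) -> [10, 25]
push(6) -> [10, 25, 6]
push(26) -> [10, 25, 6, 26]
pop() returns 26 -> [10, 25, 6]
Final stack (bottom to top): [10, 25, 6]


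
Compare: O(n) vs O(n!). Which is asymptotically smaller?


linear grows slower than factorial
O(n) is asymptotically smaller; O(n!) grows faster


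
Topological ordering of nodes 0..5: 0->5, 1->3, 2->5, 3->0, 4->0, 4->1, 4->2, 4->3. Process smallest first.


Kahn's algorithm, process smallest node first
Order: [4, 1, 2, 3, 0, 5]


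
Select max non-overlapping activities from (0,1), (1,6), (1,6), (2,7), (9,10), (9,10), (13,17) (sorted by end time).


Greedy: pick earliest-ending, then skip overlaps.
Selected (4 activities): [(0, 1), (1, 6), (9, 10), (13, 17)]


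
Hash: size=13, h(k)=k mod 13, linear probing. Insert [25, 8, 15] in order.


Insertions: 25->slot 12; 8->slot 8; 15->slot 2
Table: [None, None, 15, None, None, None, None, None, 8, None, None, None, 25]


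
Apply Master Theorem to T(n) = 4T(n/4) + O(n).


a=4, b=4, c=1. log_4(4)=1 = c=1. Case 2: O(n^c log n) = O(n log n)
Complexity: O(n log n)


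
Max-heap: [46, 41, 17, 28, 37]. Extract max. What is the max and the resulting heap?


Max = 46
Replace root with last, heapify down
Resulting heap: [41, 37, 17, 28]


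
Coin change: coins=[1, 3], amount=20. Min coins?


dp[0]=0; dp[i]=1+min(dp[i-c] for c in coins)
...dp[15]=5, dp[16]=6, dp[17]=7, dp[18]=6, dp[19]=7, dp[20]=8
Minimum coins for 20 = 8


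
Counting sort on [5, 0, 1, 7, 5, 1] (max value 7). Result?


Count array: [1, 2, 0, 0, 0, 2, 0, 1]
Reconstruct: [0, 1, 1, 5, 5, 7]


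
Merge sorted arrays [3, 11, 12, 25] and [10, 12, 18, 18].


Compare heads, take smaller each step.
Merged: [3, 10, 11, 12, 12, 18, 18, 25]


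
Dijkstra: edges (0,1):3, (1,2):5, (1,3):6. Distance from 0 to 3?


Dijkstra from 0:
Distances: {0: 0, 1: 3, 2: 8, 3: 9}
Shortest distance to 3 = 9, path = [0, 1, 3]


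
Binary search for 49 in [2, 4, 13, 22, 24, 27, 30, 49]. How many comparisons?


Search for 49:
[0,7] mid=3 arr[3]=22
[4,7] mid=5 arr[5]=27
[6,7] mid=6 arr[6]=30
[7,7] mid=7 arr[7]=49
Total: 4 comparisons


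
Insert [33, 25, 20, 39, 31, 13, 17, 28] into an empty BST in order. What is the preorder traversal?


Root = 33; build tree by BST insertion.
Preorder traversal: [33, 25, 20, 13, 17, 31, 28, 39]


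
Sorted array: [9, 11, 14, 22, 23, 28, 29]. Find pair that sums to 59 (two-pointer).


Two pointers: lo=0, hi=6
No pair sums to 59


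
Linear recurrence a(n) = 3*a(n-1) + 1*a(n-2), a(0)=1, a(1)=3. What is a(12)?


Build bottom-up:
...a(10)=141481, a(11)=467280, a(12)=3*467280+1*141481=1543321


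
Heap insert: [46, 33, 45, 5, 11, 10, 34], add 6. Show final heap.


Append 6: [46, 33, 45, 5, 11, 10, 34, 6]
Bubble up: swap idx 7(6) with idx 3(5)
Result: [46, 33, 45, 6, 11, 10, 34, 5]


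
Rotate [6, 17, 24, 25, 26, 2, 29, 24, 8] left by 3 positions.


Left rotate by 3: [25, 26, 2, 29, 24, 8, 6, 17, 24]


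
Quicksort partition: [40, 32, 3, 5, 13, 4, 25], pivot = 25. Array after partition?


Elements <= 25 go left of pivot.
Result: [3, 5, 13, 4, 25, 32, 40], pivot at index 4


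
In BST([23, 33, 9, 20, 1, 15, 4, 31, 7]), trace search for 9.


BST root = 23
Search for 9: compare at each node
Path: [23, 9]


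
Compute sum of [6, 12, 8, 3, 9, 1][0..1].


Prefix sums: [0, 6, 18, 26, 29, 38, 39]
Sum[0..1] = prefix[2] - prefix[0] = 18 - 0 = 18


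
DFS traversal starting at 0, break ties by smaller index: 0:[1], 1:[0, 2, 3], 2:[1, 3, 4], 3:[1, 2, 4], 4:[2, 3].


DFS stack-based: start with [0]
Visit order: [0, 1, 2, 3, 4]


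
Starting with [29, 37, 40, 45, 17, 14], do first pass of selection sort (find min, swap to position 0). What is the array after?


After one pass: [14, 37, 40, 45, 17, 29]


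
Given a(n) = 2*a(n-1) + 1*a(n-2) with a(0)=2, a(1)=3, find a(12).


Build bottom-up:
...a(10)=9104, a(11)=21979, a(12)=2*21979+1*9104=53062


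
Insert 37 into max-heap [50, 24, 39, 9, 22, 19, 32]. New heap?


Append 37: [50, 24, 39, 9, 22, 19, 32, 37]
Bubble up: swap idx 7(37) with idx 3(9); swap idx 3(37) with idx 1(24)
Result: [50, 37, 39, 24, 22, 19, 32, 9]


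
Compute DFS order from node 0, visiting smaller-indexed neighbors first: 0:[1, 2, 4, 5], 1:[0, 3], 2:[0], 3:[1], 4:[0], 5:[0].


DFS stack-based: start with [0]
Visit order: [0, 1, 3, 2, 4, 5]


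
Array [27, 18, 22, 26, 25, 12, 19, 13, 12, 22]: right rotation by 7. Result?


Right rotate by 7: [26, 25, 12, 19, 13, 12, 22, 27, 18, 22]


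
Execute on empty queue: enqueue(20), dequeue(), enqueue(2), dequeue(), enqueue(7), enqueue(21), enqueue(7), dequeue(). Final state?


enqueue(20) -> [20]
dequeue() returns 20 -> []
enqueue(2) -> [2]
dequeue() returns 2 -> []
enqueue(7) -> [7]
enqueue(21) -> [7, 21]
enqueue(7) -> [7, 21, 7]
dequeue() returns 7 -> [21, 7]
Final queue (front to back): [21, 7]


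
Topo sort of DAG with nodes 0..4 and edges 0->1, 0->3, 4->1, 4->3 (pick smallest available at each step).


Kahn's algorithm, process smallest node first
Order: [0, 2, 4, 1, 3]
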